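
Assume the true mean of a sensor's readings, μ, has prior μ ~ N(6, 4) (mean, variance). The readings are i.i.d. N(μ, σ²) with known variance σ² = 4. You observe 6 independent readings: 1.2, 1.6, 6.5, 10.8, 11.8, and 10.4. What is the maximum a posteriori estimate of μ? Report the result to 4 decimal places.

n = 6; x̄ = (1.2 + 1.6 + 6.5 + 10.8 + 11.8 + 10.4)/6 = 42.3/6 = 7.05.
For a Normal prior and Normal likelihood with known variance, the posterior is Normal; its mode equals its mean, the precision-weighted average.
Prior precision 1/σ₀² = 1/4 = 0.25; data precision n/σ² = 6/4 = 1.5.
μ̂ = (0.25·6 + 1.5·7.05) / (0.25 + 1.5) = 12.075/1.75 = 6.9000.

μ̂_MAP = 6.9000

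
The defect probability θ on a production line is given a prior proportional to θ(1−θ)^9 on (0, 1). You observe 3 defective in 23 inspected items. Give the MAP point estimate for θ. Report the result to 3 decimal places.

θ̂_MAP = 0.121

The prior density ∝ θ(1−θ)^9 is the kernel of Beta(2, 10).
Data: 3 successes in 23 trials. The binomial likelihood contributes θ^3(1−θ)^20, so the posterior is Beta(2+3, 10+20) = Beta(5, 30).
For Beta(a, b) with a, b > 1 the mode is (a−1)/(a+b−2) = 4/33 ≈ 0.121.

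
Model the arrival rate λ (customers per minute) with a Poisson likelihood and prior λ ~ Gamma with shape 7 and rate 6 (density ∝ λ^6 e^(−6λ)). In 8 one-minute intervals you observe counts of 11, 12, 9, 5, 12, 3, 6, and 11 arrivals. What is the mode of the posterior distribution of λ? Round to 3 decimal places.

λ̂_MAP = 5.357

Σxᵢ = 11+12+9+5+12+3+6+11 = 69, with n = 8.
Posterior ∝ λ^6e^(−6λ) · λ^69e^(−8λ) = λ^75e^(−14λ), i.e. Gamma(shape=76, rate=14).
The mode of a Gamma(a, b) with a ≥ 1 (shape–rate) is (a−1)/b = 75/14 ≈ 5.357.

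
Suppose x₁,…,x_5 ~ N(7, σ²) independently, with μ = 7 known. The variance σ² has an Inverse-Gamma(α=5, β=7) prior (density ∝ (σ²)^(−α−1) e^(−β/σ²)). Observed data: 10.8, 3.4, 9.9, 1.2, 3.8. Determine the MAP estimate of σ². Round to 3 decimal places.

Sum of squared deviations about the known mean: SS = (10.8−7)² + (3.4−7)² + (9.9−7)² + (1.2−7)² + (3.8−7)² = 79.69.
The Normal likelihood contributes (σ²)^(−n/2) exp(−SS/(2σ²)), so the posterior is Inverse-Gamma(α + n/2, β + SS/2) = Inverse-Gamma(7.5, 46.845).
The mode of Inverse-Gamma(a, b) is b/(a+1) = 46.845/8.5 ≈ 5.511.

σ̂²_MAP = 5.511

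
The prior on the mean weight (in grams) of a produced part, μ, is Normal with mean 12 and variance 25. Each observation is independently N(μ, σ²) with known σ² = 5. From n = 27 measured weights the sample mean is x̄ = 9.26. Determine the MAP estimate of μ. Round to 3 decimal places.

μ̂_MAP = 9.280

n = 27, x̄ = 9.26.
For a Normal prior and Normal likelihood with known variance, the posterior is Normal; its mode equals its mean, the precision-weighted average.
Prior precision 1/σ₀² = 1/25 = 0.04; data precision n/σ² = 27/5 = 5.4.
μ̂ = (0.04·12 + 5.4·9.26) / (0.04 + 5.4) = 50.484/5.44 = 12621/1360 ≈ 9.280.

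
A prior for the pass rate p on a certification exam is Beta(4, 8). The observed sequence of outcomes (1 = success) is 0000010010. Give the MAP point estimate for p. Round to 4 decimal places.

p̂_MAP = 0.2500

Prior: Beta(4, 8).
Data: 2 successes in 10 trials (from the sequence). The binomial likelihood contributes p^2(1−p)^8, so the posterior is Beta(4+2, 8+8) = Beta(6, 16).
For Beta(a, b) with a, b > 1 the mode is (a−1)/(a+b−2) = 5/20 ≈ 0.2500.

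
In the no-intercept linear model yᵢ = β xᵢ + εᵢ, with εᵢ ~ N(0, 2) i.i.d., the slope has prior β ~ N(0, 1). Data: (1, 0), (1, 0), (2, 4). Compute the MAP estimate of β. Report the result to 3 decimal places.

log p(β | y) = −Σ(yᵢ − βxᵢ)²/(2·2) − β²/(2·1) + const.
Setting the derivative to zero: Σxᵢ(yᵢ − βxᵢ)/2 − β/1 = 0, so β = Σxᵢyᵢ / (Σxᵢ² + σ²/τ²).
Σxᵢyᵢ = 1·0 + 1·0 + 2·4 = 8; Σxᵢ² = 6; σ²/τ² = 2.
β̂_MAP = 8 / (6 + 2) = 8/8 ≈ 1.000.

β̂_MAP = 1.000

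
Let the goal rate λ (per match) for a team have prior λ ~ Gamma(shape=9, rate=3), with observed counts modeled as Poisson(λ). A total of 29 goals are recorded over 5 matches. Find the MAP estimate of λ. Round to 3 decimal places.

Σxᵢ = 29, n = 5.
Posterior ∝ λ^8e^(−3λ) · λ^29e^(−5λ) = λ^37e^(−8λ), i.e. Gamma(shape=38, rate=8).
The mode of a Gamma(a, b) with a ≥ 1 (shape–rate) is (a−1)/b = 37/8 ≈ 4.625.

λ̂_MAP = 4.625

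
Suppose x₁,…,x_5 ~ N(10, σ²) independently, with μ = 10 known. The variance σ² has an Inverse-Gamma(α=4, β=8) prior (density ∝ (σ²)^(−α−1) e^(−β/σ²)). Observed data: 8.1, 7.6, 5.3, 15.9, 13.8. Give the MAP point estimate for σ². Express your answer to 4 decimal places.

σ̂²_MAP = 6.4473

Sum of squared deviations about the known mean: SS = (8.1−10)² + (7.6−10)² + (5.3−10)² + (15.9−10)² + (13.8−10)² = 80.71.
The Normal likelihood contributes (σ²)^(−n/2) exp(−SS/(2σ²)), so the posterior is Inverse-Gamma(α + n/2, β + SS/2) = Inverse-Gamma(6.5, 48.355).
The mode of Inverse-Gamma(a, b) is b/(a+1) = 48.355/7.5 ≈ 6.4473.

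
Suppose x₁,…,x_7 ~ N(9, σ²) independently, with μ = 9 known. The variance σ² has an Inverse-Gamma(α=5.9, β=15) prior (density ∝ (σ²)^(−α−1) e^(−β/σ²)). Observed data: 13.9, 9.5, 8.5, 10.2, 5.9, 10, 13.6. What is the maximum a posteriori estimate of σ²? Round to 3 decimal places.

σ̂²_MAP = 4.217

Sum of squared deviations about the known mean: SS = (13.9−9)² + (9.5−9)² + (8.5−9)² + (10.2−9)² + (5.9−9)² + (10−9)² + (13.6−9)² = 57.72.
The Normal likelihood contributes (σ²)^(−n/2) exp(−SS/(2σ²)), so the posterior is Inverse-Gamma(α + n/2, β + SS/2) = Inverse-Gamma(9.4, 43.86).
The mode of Inverse-Gamma(a, b) is b/(a+1) = 43.86/10.4 ≈ 4.217.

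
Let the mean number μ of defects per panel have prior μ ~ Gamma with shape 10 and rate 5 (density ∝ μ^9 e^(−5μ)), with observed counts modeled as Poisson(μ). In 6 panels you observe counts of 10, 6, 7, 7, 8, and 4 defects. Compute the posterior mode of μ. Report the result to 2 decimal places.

Σxᵢ = 10+6+7+7+8+4 = 42, with n = 6.
Posterior ∝ μ^9e^(−5μ) · μ^42e^(−6μ) = μ^51e^(−11μ), i.e. Gamma(shape=52, rate=11).
The mode of a Gamma(a, b) with a ≥ 1 (shape–rate) is (a−1)/b = 51/11 ≈ 4.64.

μ̂_MAP = 4.64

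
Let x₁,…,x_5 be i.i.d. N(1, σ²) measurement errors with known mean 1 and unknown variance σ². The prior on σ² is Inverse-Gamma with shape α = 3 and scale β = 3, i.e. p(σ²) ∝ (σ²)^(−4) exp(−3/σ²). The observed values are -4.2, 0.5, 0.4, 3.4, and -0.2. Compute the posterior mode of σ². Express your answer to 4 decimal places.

Sum of squared deviations about the known mean: SS = (-4.2−1)² + (0.5−1)² + (0.4−1)² + (3.4−1)² + (-0.2−1)² = 34.85.
The Normal likelihood contributes (σ²)^(−n/2) exp(−SS/(2σ²)), so the posterior is Inverse-Gamma(α + n/2, β + SS/2) = Inverse-Gamma(5.5, 20.425).
The mode of Inverse-Gamma(a, b) is b/(a+1) = 20.425/6.5 ≈ 3.1423.

σ̂²_MAP = 3.1423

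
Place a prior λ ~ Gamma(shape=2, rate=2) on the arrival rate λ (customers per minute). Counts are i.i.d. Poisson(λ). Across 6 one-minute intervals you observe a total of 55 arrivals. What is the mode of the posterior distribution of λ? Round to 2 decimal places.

λ̂_MAP = 7.00

Σxᵢ = 55, n = 6.
Posterior ∝ λe^(−2λ) · λ^55e^(−6λ) = λ^56e^(−8λ), i.e. Gamma(shape=57, rate=8).
The mode of a Gamma(a, b) with a ≥ 1 (shape–rate) is (a−1)/b = 56/8 ≈ 7.00.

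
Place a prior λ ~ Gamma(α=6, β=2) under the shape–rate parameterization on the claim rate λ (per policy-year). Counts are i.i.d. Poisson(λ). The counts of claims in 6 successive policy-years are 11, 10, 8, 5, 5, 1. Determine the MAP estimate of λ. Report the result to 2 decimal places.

Σxᵢ = 11+10+8+5+5+1 = 40, with n = 6.
Posterior ∝ λ^5e^(−2λ) · λ^40e^(−6λ) = λ^45e^(−8λ), i.e. Gamma(shape=46, rate=8).
The mode of a Gamma(a, b) with a ≥ 1 (shape–rate) is (a−1)/b = 45/8 ≈ 5.63.

λ̂_MAP = 5.63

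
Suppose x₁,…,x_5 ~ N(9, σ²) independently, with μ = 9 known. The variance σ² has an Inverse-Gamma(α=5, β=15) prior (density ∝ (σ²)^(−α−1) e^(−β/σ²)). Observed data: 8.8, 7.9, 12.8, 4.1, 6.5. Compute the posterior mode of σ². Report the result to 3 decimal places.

σ̂²_MAP = 4.468

Sum of squared deviations about the known mean: SS = (8.8−9)² + (7.9−9)² + (12.8−9)² + (4.1−9)² + (6.5−9)² = 45.95.
The Normal likelihood contributes (σ²)^(−n/2) exp(−SS/(2σ²)), so the posterior is Inverse-Gamma(α + n/2, β + SS/2) = Inverse-Gamma(7.5, 37.975).
The mode of Inverse-Gamma(a, b) is b/(a+1) = 37.975/8.5 ≈ 4.468.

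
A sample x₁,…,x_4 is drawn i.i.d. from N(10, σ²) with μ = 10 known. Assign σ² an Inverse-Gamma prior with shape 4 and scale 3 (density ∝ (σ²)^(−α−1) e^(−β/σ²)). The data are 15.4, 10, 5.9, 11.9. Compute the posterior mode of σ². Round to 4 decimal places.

σ̂²_MAP = 3.9700

Sum of squared deviations about the known mean: SS = (15.4−10)² + (10−10)² + (5.9−10)² + (11.9−10)² = 49.58.
The Normal likelihood contributes (σ²)^(−n/2) exp(−SS/(2σ²)), so the posterior is Inverse-Gamma(α + n/2, β + SS/2) = Inverse-Gamma(6, 27.79).
The mode of Inverse-Gamma(a, b) is b/(a+1) = 27.79/7 ≈ 3.9700.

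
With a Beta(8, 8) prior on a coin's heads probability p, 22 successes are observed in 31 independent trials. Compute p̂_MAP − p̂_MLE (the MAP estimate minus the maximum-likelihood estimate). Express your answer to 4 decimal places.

MAP − MLE = -0.0652

Posterior is Beta(30, 17); MAP = (30−1)/(47−2) = 29/45 ≈ 0.64444.
MLE ignores the prior: p̂_MLE = k/n = 22/31 ≈ 0.70968.
Difference = 29/45 − 22/31 = -91/1395 ≈ -0.0652.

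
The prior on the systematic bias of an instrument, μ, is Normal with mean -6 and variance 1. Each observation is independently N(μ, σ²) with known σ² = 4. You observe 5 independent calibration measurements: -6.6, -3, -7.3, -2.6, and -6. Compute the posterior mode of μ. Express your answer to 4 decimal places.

n = 5; x̄ = ((-6.6) + (-3) + (-7.3) + (-2.6) + (-6))/5 = -25.5/5 = -5.1.
For a Normal prior and Normal likelihood with known variance, the posterior is Normal; its mode equals its mean, the precision-weighted average.
Prior precision 1/σ₀² = 1/1 = 1; data precision n/σ² = 5/4 = 1.25.
μ̂ = (1·(-6) + 1.25·(-5.1)) / (1 + 1.25) = (-12.375)/2.25 = -5.5000.

μ̂_MAP = -5.5000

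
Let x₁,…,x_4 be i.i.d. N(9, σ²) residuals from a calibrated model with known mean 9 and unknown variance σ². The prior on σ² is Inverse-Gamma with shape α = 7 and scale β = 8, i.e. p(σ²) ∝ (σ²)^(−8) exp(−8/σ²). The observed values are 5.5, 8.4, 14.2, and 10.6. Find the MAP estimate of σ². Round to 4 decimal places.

σ̂²_MAP = 2.9105

Sum of squared deviations about the known mean: SS = (5.5−9)² + (8.4−9)² + (14.2−9)² + (10.6−9)² = 42.21.
The Normal likelihood contributes (σ²)^(−n/2) exp(−SS/(2σ²)), so the posterior is Inverse-Gamma(α + n/2, β + SS/2) = Inverse-Gamma(9, 29.105).
The mode of Inverse-Gamma(a, b) is b/(a+1) = 29.105/10 ≈ 2.9105.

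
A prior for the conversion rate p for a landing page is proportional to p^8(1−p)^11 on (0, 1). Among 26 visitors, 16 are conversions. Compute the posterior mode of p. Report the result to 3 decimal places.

p̂_MAP = 0.533

The prior density ∝ p^8(1−p)^11 is the kernel of Beta(9, 12).
Data: 16 successes in 26 trials. The binomial likelihood contributes p^16(1−p)^10, so the posterior is Beta(9+16, 12+10) = Beta(25, 22).
For Beta(a, b) with a, b > 1 the mode is (a−1)/(a+b−2) = 24/45 ≈ 0.533.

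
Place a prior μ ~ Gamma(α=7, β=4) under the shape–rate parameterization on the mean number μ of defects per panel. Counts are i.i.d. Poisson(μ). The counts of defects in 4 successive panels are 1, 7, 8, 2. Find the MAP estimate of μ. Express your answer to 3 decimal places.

μ̂_MAP = 3.000

Σxᵢ = 1+7+8+2 = 18, with n = 4.
Posterior ∝ μ^6e^(−4μ) · μ^18e^(−4μ) = μ^24e^(−8μ), i.e. Gamma(shape=25, rate=8).
The mode of a Gamma(a, b) with a ≥ 1 (shape–rate) is (a−1)/b = 24/8 ≈ 3.000.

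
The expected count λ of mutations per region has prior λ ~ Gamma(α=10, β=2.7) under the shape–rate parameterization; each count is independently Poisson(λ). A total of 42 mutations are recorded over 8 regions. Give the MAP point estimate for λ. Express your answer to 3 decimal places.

λ̂_MAP = 4.766

Σxᵢ = 42, n = 8.
Posterior ∝ λ^9e^(−2.7λ) · λ^42e^(−8λ) = λ^51e^(−10.7λ), i.e. Gamma(shape=52, rate=10.7).
The mode of a Gamma(a, b) with a ≥ 1 (shape–rate) is (a−1)/b = 51/10.7 ≈ 4.766.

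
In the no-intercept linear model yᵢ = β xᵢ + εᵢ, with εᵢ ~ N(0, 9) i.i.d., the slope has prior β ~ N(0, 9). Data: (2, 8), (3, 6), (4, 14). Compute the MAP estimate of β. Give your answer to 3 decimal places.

β̂_MAP = 3.000

log p(β | y) = −Σ(yᵢ − βxᵢ)²/(2·9) − β²/(2·9) + const.
Setting the derivative to zero: Σxᵢ(yᵢ − βxᵢ)/9 − β/9 = 0, so β = Σxᵢyᵢ / (Σxᵢ² + σ²/τ²).
Σxᵢyᵢ = 2·8 + 3·6 + 4·14 = 90; Σxᵢ² = 29; σ²/τ² = 1.
β̂_MAP = 90 / (29 + 1) = 90/30 ≈ 3.000.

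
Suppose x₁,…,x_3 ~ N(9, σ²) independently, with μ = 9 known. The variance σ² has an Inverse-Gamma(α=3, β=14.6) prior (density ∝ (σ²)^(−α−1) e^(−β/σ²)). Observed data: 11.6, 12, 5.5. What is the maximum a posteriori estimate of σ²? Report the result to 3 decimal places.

σ̂²_MAP = 5.201

Sum of squared deviations about the known mean: SS = (11.6−9)² + (12−9)² + (5.5−9)² = 28.01.
The Normal likelihood contributes (σ²)^(−n/2) exp(−SS/(2σ²)), so the posterior is Inverse-Gamma(α + n/2, β + SS/2) = Inverse-Gamma(4.5, 28.605).
The mode of Inverse-Gamma(a, b) is b/(a+1) = 28.605/5.5 ≈ 5.201.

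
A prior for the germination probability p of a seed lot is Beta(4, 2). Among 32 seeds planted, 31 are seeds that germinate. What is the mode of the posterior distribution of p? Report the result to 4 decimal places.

Prior: Beta(4, 2).
Data: 31 successes in 32 trials. The binomial likelihood contributes p^31(1−p)^1, so the posterior is Beta(4+31, 2+1) = Beta(35, 3).
For Beta(a, b) with a, b > 1 the mode is (a−1)/(a+b−2) = 34/36 ≈ 0.9444.

p̂_MAP = 0.9444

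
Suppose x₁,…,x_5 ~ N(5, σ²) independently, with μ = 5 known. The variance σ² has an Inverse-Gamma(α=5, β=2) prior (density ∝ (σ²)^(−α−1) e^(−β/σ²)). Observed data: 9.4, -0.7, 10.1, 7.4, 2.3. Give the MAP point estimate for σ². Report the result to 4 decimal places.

Sum of squared deviations about the known mean: SS = (9.4−5)² + (-0.7−5)² + (10.1−5)² + (7.4−5)² + (2.3−5)² = 90.91.
The Normal likelihood contributes (σ²)^(−n/2) exp(−SS/(2σ²)), so the posterior is Inverse-Gamma(α + n/2, β + SS/2) = Inverse-Gamma(7.5, 47.455).
The mode of Inverse-Gamma(a, b) is b/(a+1) = 47.455/8.5 ≈ 5.5829.

σ̂²_MAP = 5.5829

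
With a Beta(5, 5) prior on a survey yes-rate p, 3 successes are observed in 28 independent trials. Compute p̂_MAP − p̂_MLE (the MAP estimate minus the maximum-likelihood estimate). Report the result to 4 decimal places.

MAP − MLE = 0.0873

Posterior is Beta(8, 30); MAP = (8−1)/(38−2) = 7/36 ≈ 0.19444.
MLE ignores the prior: p̂_MLE = k/n = 3/28 ≈ 0.10714.
Difference = 7/36 − 3/28 = 11/126 ≈ 0.0873.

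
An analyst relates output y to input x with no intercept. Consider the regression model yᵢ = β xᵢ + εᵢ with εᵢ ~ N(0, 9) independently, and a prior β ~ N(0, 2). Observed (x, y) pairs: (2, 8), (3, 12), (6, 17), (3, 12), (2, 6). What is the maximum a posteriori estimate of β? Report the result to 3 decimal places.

log p(β | y) = −Σ(yᵢ − βxᵢ)²/(2·9) − β²/(2·2) + const.
Setting the derivative to zero: Σxᵢ(yᵢ − βxᵢ)/9 − β/2 = 0, so β = Σxᵢyᵢ / (Σxᵢ² + σ²/τ²).
Σxᵢyᵢ = 2·8 + 3·12 + 6·17 + 3·12 + 2·6 = 202; Σxᵢ² = 62; σ²/τ² = 4.5.
β̂_MAP = 202 / (62 + 4.5) = 202/66.5 ≈ 3.038.

β̂_MAP = 3.038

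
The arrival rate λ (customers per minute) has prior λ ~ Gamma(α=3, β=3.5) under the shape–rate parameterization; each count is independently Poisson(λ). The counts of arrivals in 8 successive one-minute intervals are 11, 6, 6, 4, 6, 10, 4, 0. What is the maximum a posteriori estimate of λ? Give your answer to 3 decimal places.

Σxᵢ = 11+6+6+4+6+10+4+0 = 47, with n = 8.
Posterior ∝ λ^2e^(−3.5λ) · λ^47e^(−8λ) = λ^49e^(−11.5λ), i.e. Gamma(shape=50, rate=11.5).
The mode of a Gamma(a, b) with a ≥ 1 (shape–rate) is (a−1)/b = 49/11.5 ≈ 4.261.

λ̂_MAP = 4.261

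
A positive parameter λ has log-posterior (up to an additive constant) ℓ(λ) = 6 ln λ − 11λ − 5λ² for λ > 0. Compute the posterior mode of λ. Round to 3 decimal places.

λ̂_MAP = 0.400

ℓ'(λ) = 6/λ − 11 − 10λ. Setting this to zero and multiplying by λ: 10λ² + 11λ − 6 = 0.
λ = (−11 + √(11² + 4·10·6)) / (2·10) = (−11 + √361) / 20 = (−11 + 19)/20 = 2/5.
ℓ''(λ) = −6/λ² − 10 < 0, confirming a maximum.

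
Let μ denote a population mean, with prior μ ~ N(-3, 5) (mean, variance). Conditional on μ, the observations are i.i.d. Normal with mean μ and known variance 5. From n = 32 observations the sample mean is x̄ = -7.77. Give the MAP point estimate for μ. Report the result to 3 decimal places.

μ̂_MAP = -7.625

n = 32, x̄ = -7.77.
For a Normal prior and Normal likelihood with known variance, the posterior is Normal; its mode equals its mean, the precision-weighted average.
Prior precision 1/σ₀² = 1/5 = 0.2; data precision n/σ² = 32/5 = 6.4.
μ̂ = (0.2·(-3) + 6.4·(-7.77)) / (0.2 + 6.4) = (-50.328)/6.6 = -2097/275 ≈ -7.625.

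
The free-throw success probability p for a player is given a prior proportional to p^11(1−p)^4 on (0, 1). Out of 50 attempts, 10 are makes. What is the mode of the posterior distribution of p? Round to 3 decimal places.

p̂_MAP = 0.323

The prior density ∝ p^11(1−p)^4 is the kernel of Beta(12, 5).
Data: 10 successes in 50 trials. The binomial likelihood contributes p^10(1−p)^40, so the posterior is Beta(12+10, 5+40) = Beta(22, 45).
For Beta(a, b) with a, b > 1 the mode is (a−1)/(a+b−2) = 21/65 ≈ 0.323.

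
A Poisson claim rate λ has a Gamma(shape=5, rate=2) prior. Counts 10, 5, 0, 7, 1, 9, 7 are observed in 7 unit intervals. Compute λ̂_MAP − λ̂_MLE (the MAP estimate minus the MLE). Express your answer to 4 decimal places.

MAP − MLE = -0.7937

Σxᵢ = 39. Posterior is Gamma(44, 9); MAP = (44−1)/9 = 43/9 ≈ 4.77778.
MLE = x̄ = 39/7 ≈ 5.57143.
Difference = 43/9 − 39/7 = -50/63 ≈ -0.7937.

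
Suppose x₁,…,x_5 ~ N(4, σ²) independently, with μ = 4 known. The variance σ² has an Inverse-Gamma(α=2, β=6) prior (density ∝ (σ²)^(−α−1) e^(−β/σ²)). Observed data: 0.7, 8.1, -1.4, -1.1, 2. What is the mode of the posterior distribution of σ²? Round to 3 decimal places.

σ̂²_MAP = 8.988

Sum of squared deviations about the known mean: SS = (0.7−4)² + (8.1−4)² + (-1.4−4)² + (-1.1−4)² + (2−4)² = 86.87.
The Normal likelihood contributes (σ²)^(−n/2) exp(−SS/(2σ²)), so the posterior is Inverse-Gamma(α + n/2, β + SS/2) = Inverse-Gamma(4.5, 49.435).
The mode of Inverse-Gamma(a, b) is b/(a+1) = 49.435/5.5 ≈ 8.988.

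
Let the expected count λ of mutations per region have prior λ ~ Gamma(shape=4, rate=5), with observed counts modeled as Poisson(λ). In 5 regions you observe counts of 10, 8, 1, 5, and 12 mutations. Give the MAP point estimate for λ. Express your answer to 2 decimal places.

λ̂_MAP = 3.90

Σxᵢ = 10+8+1+5+12 = 36, with n = 5.
Posterior ∝ λ^3e^(−5λ) · λ^36e^(−5λ) = λ^39e^(−10λ), i.e. Gamma(shape=40, rate=10).
The mode of a Gamma(a, b) with a ≥ 1 (shape–rate) is (a−1)/b = 39/10 ≈ 3.90.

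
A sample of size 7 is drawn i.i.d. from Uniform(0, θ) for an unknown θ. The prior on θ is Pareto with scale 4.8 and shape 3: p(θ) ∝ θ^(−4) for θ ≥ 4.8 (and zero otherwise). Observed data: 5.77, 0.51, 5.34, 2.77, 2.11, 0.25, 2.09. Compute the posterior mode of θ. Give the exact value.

θ̂_MAP = 5.77

The Uniform(0, θ) likelihood is θ^(−n) for θ ≥ max(xᵢ), zero otherwise. Here max(xᵢ) = 5.77.
Posterior ∝ θ^(−4) · θ^(−7) = θ^(−11) on θ ≥ max(4.8, 5.77) = 5.77.
This density is strictly decreasing in θ, so the posterior mode lies at the lower boundary of the support.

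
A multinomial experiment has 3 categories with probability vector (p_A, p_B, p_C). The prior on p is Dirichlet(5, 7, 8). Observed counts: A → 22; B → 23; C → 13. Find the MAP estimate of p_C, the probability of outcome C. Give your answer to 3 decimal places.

The posterior is Dirichlet(αᵢ + nᵢ) = Dirichlet(27, 30, 21).
For a Dirichlet(a₁,…,a_K) with all aᵢ > 1, the mode has j-th component (aⱼ − 1)/(Σaᵢ − K).
Here Σaᵢ = 78 and K = 3, so p_C = (21 − 1)/(78 − 3) = 20/75 ≈ 0.267.

MAP estimate of p_C = 0.267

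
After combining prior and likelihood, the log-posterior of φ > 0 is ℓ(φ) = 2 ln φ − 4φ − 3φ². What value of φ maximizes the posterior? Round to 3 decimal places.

ℓ'(φ) = 2/φ − 4 − 6φ. Setting this to zero and multiplying by φ: 6φ² + 4φ − 2 = 0.
φ = (−4 + √(4² + 4·6·2)) / (2·6) = (−4 + √64) / 12 = (−4 + 8)/12 = 1/3.
ℓ''(φ) = −2/φ² − 6 < 0, confirming a maximum.

φ̂_MAP = 0.333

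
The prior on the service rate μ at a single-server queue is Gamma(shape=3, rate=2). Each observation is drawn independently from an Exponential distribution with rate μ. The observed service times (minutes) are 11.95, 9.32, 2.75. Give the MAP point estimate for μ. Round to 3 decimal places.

μ̂_MAP = 0.192

The Exponential(rate=μ) likelihood is ∝ μ^n e^(−μΣtᵢ). Here n = 3 and Σtᵢ = 11.95 + 9.32 + 2.75 = 24.02.
Posterior ∝ μ^2e^(−2μ) · μ^3e^(−24.02μ) = μ^5e^(−26.02μ), i.e. Gamma(6, 26.02).
Mode = (a−1)/b = 5/26.02 ≈ 0.192.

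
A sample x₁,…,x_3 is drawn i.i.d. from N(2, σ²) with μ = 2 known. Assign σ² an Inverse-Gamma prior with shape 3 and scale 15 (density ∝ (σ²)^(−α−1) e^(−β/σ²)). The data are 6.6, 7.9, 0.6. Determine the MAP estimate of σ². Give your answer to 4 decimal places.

Sum of squared deviations about the known mean: SS = (6.6−2)² + (7.9−2)² + (0.6−2)² = 57.93.
The Normal likelihood contributes (σ²)^(−n/2) exp(−SS/(2σ²)), so the posterior is Inverse-Gamma(α + n/2, β + SS/2) = Inverse-Gamma(4.5, 43.965).
The mode of Inverse-Gamma(a, b) is b/(a+1) = 43.965/5.5 ≈ 7.9936.

σ̂²_MAP = 7.9936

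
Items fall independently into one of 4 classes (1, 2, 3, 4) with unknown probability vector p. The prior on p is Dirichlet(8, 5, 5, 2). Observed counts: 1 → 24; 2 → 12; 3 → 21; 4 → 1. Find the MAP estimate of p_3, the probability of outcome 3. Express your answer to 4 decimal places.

The posterior is Dirichlet(αᵢ + nᵢ) = Dirichlet(32, 17, 26, 3).
For a Dirichlet(a₁,…,a_K) with all aᵢ > 1, the mode has j-th component (aⱼ − 1)/(Σaᵢ − K).
Here Σaᵢ = 78 and K = 4, so p_3 = (26 − 1)/(78 − 4) = 25/74 ≈ 0.3378.

MAP estimate: 0.3378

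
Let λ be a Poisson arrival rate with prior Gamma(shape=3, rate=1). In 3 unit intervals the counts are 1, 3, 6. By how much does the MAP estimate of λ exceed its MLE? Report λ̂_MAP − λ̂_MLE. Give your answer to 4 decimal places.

Σxᵢ = 10. Posterior is Gamma(13, 4); MAP = (13−1)/4 = 12/4 ≈ 3.00000.
MLE = x̄ = 10/3 ≈ 3.33333.
Difference = 12/4 − 10/3 = -1/3 ≈ -0.3333.

MAP − MLE = -0.3333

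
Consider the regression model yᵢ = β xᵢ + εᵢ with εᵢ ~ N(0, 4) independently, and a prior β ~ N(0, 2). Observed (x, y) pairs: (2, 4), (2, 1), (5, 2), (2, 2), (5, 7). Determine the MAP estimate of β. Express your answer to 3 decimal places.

log p(β | y) = −Σ(yᵢ − βxᵢ)²/(2·4) − β²/(2·2) + const.
Setting the derivative to zero: Σxᵢ(yᵢ − βxᵢ)/4 − β/2 = 0, so β = Σxᵢyᵢ / (Σxᵢ² + σ²/τ²).
Σxᵢyᵢ = 2·4 + 2·1 + 5·2 + 2·2 + 5·7 = 59; Σxᵢ² = 62; σ²/τ² = 2.
β̂_MAP = 59 / (62 + 2) = 59/64 ≈ 0.922.

β̂_MAP = 0.922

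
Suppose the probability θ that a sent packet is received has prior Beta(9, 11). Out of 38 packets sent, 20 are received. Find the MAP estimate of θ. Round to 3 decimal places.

θ̂_MAP = 0.500

Prior: Beta(9, 11).
Data: 20 successes in 38 trials. The binomial likelihood contributes θ^20(1−θ)^18, so the posterior is Beta(9+20, 11+18) = Beta(29, 29).
For Beta(a, b) with a, b > 1 the mode is (a−1)/(a+b−2) = 28/56 ≈ 0.500.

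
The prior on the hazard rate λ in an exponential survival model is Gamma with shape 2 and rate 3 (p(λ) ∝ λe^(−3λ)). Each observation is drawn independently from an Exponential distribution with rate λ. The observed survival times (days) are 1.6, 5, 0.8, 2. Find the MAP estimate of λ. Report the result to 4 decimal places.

The Exponential(rate=λ) likelihood is ∝ λ^n e^(−λΣtᵢ). Here n = 4 and Σtᵢ = 1.6 + 5 + 0.8 + 2 = 9.4.
Posterior ∝ λe^(−3λ) · λ^4e^(−9.4λ) = λ^5e^(−12.4λ), i.e. Gamma(6, 12.4).
Mode = (a−1)/b = 5/12.4 ≈ 0.4032.

λ̂_MAP = 0.4032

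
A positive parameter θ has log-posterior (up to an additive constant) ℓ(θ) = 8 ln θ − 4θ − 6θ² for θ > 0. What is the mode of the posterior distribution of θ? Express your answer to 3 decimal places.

ℓ'(θ) = 8/θ − 4 − 12θ. Setting this to zero and multiplying by θ: 12θ² + 4θ − 8 = 0.
θ = (−4 + √(4² + 4·12·8)) / (2·12) = (−4 + √400) / 24 = (−4 + 20)/24 = 2/3.
ℓ''(θ) = −8/θ² − 12 < 0, confirming a maximum.

θ̂_MAP = 0.667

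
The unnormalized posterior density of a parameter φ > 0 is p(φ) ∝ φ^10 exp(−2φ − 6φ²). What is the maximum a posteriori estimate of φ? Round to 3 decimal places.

φ̂_MAP = 0.833

ℓ'(φ) = 10/φ − 2 − 12φ. Setting this to zero and multiplying by φ: 12φ² + 2φ − 10 = 0.
φ = (−2 + √(2² + 4·12·10)) / (2·12) = (−2 + √484) / 24 = (−2 + 22)/24 = 5/6.
ℓ''(φ) = −10/φ² − 12 < 0, confirming a maximum.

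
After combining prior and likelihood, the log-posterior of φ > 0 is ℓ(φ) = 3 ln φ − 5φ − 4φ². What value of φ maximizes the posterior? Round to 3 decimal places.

φ̂_MAP = 0.375

ℓ'(φ) = 3/φ − 5 − 8φ. Setting this to zero and multiplying by φ: 8φ² + 5φ − 3 = 0.
φ = (−5 + √(5² + 4·8·3)) / (2·8) = (−5 + √121) / 16 = (−5 + 11)/16 = 3/8.
ℓ''(φ) = −3/φ² − 8 < 0, confirming a maximum.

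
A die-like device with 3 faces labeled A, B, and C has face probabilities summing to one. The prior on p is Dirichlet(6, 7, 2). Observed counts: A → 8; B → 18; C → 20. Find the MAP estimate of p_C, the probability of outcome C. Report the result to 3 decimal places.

MAP estimate of p_C = 0.362

The posterior is Dirichlet(αᵢ + nᵢ) = Dirichlet(14, 25, 22).
For a Dirichlet(a₁,…,a_K) with all aᵢ > 1, the mode has j-th component (aⱼ − 1)/(Σaᵢ − K).
Here Σaᵢ = 61 and K = 3, so p_C = (22 − 1)/(61 − 3) = 21/58 ≈ 0.362.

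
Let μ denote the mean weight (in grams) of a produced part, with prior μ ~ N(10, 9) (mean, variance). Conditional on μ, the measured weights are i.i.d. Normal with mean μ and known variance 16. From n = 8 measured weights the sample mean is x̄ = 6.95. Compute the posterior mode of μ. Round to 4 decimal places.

n = 8, x̄ = 6.95.
For a Normal prior and Normal likelihood with known variance, the posterior is Normal; its mode equals its mean, the precision-weighted average.
Prior precision 1/σ₀² = 1/9; data precision n/σ² = 8/16 = 0.5.
μ̂ = ((1/9)·10 + 0.5·6.95) / (1/9 + 0.5) = (1651/360)/(11/18) = 1651/220 ≈ 7.5045.

μ̂_MAP = 7.5045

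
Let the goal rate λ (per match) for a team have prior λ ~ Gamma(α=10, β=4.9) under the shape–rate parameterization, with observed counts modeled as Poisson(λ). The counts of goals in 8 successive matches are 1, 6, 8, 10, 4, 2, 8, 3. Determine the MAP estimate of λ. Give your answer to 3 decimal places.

λ̂_MAP = 3.953

Σxᵢ = 1+6+8+10+4+2+8+3 = 42, with n = 8.
Posterior ∝ λ^9e^(−4.9λ) · λ^42e^(−8λ) = λ^51e^(−12.9λ), i.e. Gamma(shape=52, rate=12.9).
The mode of a Gamma(a, b) with a ≥ 1 (shape–rate) is (a−1)/b = 51/12.9 ≈ 3.953.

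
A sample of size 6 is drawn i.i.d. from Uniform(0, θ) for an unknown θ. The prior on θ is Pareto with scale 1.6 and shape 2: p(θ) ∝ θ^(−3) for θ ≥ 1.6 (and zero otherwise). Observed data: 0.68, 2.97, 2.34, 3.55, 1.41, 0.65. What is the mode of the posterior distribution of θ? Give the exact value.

The Uniform(0, θ) likelihood is θ^(−n) for θ ≥ max(xᵢ), zero otherwise. Here max(xᵢ) = 3.55.
Posterior ∝ θ^(−3) · θ^(−6) = θ^(−9) on θ ≥ max(1.6, 3.55) = 3.55.
This density is strictly decreasing in θ, so the posterior mode lies at the lower boundary of the support.

θ̂_MAP = 3.55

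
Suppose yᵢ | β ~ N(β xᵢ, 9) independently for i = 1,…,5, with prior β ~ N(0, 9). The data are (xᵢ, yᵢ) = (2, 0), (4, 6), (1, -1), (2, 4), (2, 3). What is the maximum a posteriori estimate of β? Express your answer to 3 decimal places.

β̂_MAP = 1.233

log p(β | y) = −Σ(yᵢ − βxᵢ)²/(2·9) − β²/(2·9) + const.
Setting the derivative to zero: Σxᵢ(yᵢ − βxᵢ)/9 − β/9 = 0, so β = Σxᵢyᵢ / (Σxᵢ² + σ²/τ²).
Σxᵢyᵢ = 2·0 + 4·6 + 1·(-1) + 2·4 + 2·3 = 37; Σxᵢ² = 29; σ²/τ² = 1.
β̂_MAP = 37 / (29 + 1) = 37/30 ≈ 1.233.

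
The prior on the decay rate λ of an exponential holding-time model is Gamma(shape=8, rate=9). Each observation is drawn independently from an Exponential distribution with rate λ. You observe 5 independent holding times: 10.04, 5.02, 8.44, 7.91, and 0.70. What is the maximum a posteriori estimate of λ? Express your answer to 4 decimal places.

λ̂_MAP = 0.2919

The Exponential(rate=λ) likelihood is ∝ λ^n e^(−λΣtᵢ). Here n = 5 and Σtᵢ = 10.04 + 5.02 + 8.44 + 7.91 + 0.70 = 32.11.
Posterior ∝ λ^7e^(−9λ) · λ^5e^(−32.11λ) = λ^12e^(−41.11λ), i.e. Gamma(13, 41.11).
Mode = (a−1)/b = 12/41.11 ≈ 0.2919.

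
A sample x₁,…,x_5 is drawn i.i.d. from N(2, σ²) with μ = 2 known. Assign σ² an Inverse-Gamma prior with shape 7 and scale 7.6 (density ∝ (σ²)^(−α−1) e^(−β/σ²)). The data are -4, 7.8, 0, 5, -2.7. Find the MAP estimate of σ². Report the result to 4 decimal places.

σ̂²_MAP = 5.7110

Sum of squared deviations about the known mean: SS = (-4−2)² + (7.8−2)² + (0−2)² + (5−2)² + (-2.7−2)² = 104.73.
The Normal likelihood contributes (σ²)^(−n/2) exp(−SS/(2σ²)), so the posterior is Inverse-Gamma(α + n/2, β + SS/2) = Inverse-Gamma(9.5, 59.965).
The mode of Inverse-Gamma(a, b) is b/(a+1) = 59.965/10.5 ≈ 5.7110.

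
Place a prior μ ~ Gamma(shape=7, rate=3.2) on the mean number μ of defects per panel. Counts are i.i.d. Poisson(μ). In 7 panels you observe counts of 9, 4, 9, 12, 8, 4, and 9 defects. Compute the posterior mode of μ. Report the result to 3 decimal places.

μ̂_MAP = 5.980

Σxᵢ = 9+4+9+12+8+4+9 = 55, with n = 7.
Posterior ∝ μ^6e^(−3.2μ) · μ^55e^(−7μ) = μ^61e^(−10.2μ), i.e. Gamma(shape=62, rate=10.2).
The mode of a Gamma(a, b) with a ≥ 1 (shape–rate) is (a−1)/b = 61/10.2 ≈ 5.980.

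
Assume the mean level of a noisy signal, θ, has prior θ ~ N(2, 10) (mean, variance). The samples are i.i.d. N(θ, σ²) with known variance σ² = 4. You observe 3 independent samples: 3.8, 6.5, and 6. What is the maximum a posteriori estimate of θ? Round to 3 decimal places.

n = 3; x̄ = (3.8 + 6.5 + 6)/3 = 16.3/3 = 163/30 ≈ 5.4333.
For a Normal prior and Normal likelihood with known variance, the posterior is Normal; its mode equals its mean, the precision-weighted average.
Prior precision 1/σ₀² = 1/10 = 0.1; data precision n/σ² = 3/4 = 0.75.
θ̂ = (0.1·2 + 0.75·(163/30)) / (0.1 + 0.75) = 4.275/0.85 = 171/34 ≈ 5.029.

θ̂_MAP = 5.029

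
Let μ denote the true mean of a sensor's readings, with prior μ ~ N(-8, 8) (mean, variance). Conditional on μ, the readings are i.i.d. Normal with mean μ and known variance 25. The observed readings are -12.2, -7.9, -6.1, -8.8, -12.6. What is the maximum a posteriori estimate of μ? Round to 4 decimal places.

μ̂_MAP = -8.9354

n = 5; x̄ = ((-12.2) + (-7.9) + (-6.1) + (-8.8) + (-12.6))/5 = -47.6/5 = -9.52.
For a Normal prior and Normal likelihood with known variance, the posterior is Normal; its mode equals its mean, the precision-weighted average.
Prior precision 1/σ₀² = 1/8 = 0.125; data precision n/σ² = 5/25 = 0.2.
μ̂ = (0.125·(-8) + 0.2·(-9.52)) / (0.125 + 0.2) = (-2.904)/0.325 = -2904/325 ≈ -8.9354.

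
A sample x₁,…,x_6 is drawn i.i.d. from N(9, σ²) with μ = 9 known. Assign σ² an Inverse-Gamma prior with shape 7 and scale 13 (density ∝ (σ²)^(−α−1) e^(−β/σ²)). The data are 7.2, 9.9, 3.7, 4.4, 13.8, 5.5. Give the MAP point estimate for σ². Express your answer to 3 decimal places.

Sum of squared deviations about the known mean: SS = (7.2−9)² + (9.9−9)² + (3.7−9)² + (4.4−9)² + (13.8−9)² + (5.5−9)² = 88.59.
The Normal likelihood contributes (σ²)^(−n/2) exp(−SS/(2σ²)), so the posterior is Inverse-Gamma(α + n/2, β + SS/2) = Inverse-Gamma(10, 57.295).
The mode of Inverse-Gamma(a, b) is b/(a+1) = 57.295/11 ≈ 5.209.

σ̂²_MAP = 5.209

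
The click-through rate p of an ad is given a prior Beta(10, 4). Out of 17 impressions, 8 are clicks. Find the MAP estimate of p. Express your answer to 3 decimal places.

p̂_MAP = 0.586

Prior: Beta(10, 4).
Data: 8 successes in 17 trials. The binomial likelihood contributes p^8(1−p)^9, so the posterior is Beta(10+8, 4+9) = Beta(18, 13).
For Beta(a, b) with a, b > 1 the mode is (a−1)/(a+b−2) = 17/29 ≈ 0.586.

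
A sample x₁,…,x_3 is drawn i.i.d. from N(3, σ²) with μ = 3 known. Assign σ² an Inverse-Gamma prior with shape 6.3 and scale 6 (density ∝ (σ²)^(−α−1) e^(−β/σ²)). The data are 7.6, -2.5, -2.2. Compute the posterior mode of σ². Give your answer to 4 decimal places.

Sum of squared deviations about the known mean: SS = (7.6−3)² + (-2.5−3)² + (-2.2−3)² = 78.45.
The Normal likelihood contributes (σ²)^(−n/2) exp(−SS/(2σ²)), so the posterior is Inverse-Gamma(α + n/2, β + SS/2) = Inverse-Gamma(7.8, 45.225).
The mode of Inverse-Gamma(a, b) is b/(a+1) = 45.225/8.8 ≈ 5.1392.

σ̂²_MAP = 5.1392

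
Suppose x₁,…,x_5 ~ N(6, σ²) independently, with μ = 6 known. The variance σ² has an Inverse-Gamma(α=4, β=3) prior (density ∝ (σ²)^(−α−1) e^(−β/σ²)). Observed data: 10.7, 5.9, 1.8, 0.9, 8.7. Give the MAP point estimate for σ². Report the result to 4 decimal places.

Sum of squared deviations about the known mean: SS = (10.7−6)² + (5.9−6)² + (1.8−6)² + (0.9−6)² + (8.7−6)² = 73.04.
The Normal likelihood contributes (σ²)^(−n/2) exp(−SS/(2σ²)), so the posterior is Inverse-Gamma(α + n/2, β + SS/2) = Inverse-Gamma(6.5, 39.52).
The mode of Inverse-Gamma(a, b) is b/(a+1) = 39.52/7.5 ≈ 5.2693.

σ̂²_MAP = 5.2693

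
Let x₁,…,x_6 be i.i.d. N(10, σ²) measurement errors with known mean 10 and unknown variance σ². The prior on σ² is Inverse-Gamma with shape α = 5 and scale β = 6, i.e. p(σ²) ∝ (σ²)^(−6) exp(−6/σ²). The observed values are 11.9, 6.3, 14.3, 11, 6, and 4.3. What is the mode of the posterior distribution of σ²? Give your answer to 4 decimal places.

σ̂²_MAP = 5.4044

Sum of squared deviations about the known mean: SS = (11.9−10)² + (6.3−10)² + (14.3−10)² + (11−10)² + (6−10)² + (4.3−10)² = 85.28.
The Normal likelihood contributes (σ²)^(−n/2) exp(−SS/(2σ²)), so the posterior is Inverse-Gamma(α + n/2, β + SS/2) = Inverse-Gamma(8, 48.64).
The mode of Inverse-Gamma(a, b) is b/(a+1) = 48.64/9 ≈ 5.4044.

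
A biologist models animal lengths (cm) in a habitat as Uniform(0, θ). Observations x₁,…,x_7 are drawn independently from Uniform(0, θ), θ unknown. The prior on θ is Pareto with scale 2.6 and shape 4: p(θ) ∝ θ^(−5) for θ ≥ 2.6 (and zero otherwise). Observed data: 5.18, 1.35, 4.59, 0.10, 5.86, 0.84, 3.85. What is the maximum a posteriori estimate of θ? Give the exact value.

θ̂_MAP = 5.86

The Uniform(0, θ) likelihood is θ^(−n) for θ ≥ max(xᵢ), zero otherwise. Here max(xᵢ) = 5.86.
Posterior ∝ θ^(−5) · θ^(−7) = θ^(−12) on θ ≥ max(2.6, 5.86) = 5.86.
This density is strictly decreasing in θ, so the posterior mode lies at the lower boundary of the support.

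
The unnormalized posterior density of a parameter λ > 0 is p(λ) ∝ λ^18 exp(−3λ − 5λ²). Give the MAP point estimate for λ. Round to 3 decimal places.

λ̂_MAP = 1.200

ℓ'(λ) = 18/λ − 3 − 10λ. Setting this to zero and multiplying by λ: 10λ² + 3λ − 18 = 0.
λ = (−3 + √(3² + 4·10·18)) / (2·10) = (−3 + √729) / 20 = (−3 + 27)/20 = 6/5.
ℓ''(λ) = −18/λ² − 10 < 0, confirming a maximum.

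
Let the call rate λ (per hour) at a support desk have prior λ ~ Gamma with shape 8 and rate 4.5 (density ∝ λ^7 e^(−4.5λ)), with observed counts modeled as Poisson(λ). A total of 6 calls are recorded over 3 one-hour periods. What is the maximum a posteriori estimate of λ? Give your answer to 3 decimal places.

Σxᵢ = 6, n = 3.
Posterior ∝ λ^7e^(−4.5λ) · λ^6e^(−3λ) = λ^13e^(−7.5λ), i.e. Gamma(shape=14, rate=7.5).
The mode of a Gamma(a, b) with a ≥ 1 (shape–rate) is (a−1)/b = 13/7.5 ≈ 1.733.

λ̂_MAP = 1.733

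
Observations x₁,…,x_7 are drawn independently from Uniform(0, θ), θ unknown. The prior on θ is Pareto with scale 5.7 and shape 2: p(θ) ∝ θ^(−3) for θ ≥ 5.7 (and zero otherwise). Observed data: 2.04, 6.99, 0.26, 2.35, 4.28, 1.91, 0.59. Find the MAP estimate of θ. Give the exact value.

θ̂_MAP = 6.99

The Uniform(0, θ) likelihood is θ^(−n) for θ ≥ max(xᵢ), zero otherwise. Here max(xᵢ) = 6.99.
Posterior ∝ θ^(−3) · θ^(−7) = θ^(−10) on θ ≥ max(5.7, 6.99) = 6.99.
This density is strictly decreasing in θ, so the posterior mode lies at the lower boundary of the support.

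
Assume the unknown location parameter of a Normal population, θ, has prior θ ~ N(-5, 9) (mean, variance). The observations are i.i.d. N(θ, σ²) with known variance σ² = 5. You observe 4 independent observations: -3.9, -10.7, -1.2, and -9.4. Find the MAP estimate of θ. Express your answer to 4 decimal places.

n = 4; x̄ = ((-3.9) + (-10.7) + (-1.2) + (-9.4))/4 = -25.2/4 = -6.3.
For a Normal prior and Normal likelihood with known variance, the posterior is Normal; its mode equals its mean, the precision-weighted average.
Prior precision 1/σ₀² = 1/9; data precision n/σ² = 4/5 = 0.8.
θ̂ = ((1/9)·(-5) + 0.8·(-6.3)) / (1/9 + 0.8) = (-1259/225)/(41/45) = -1259/205 ≈ -6.1415.

θ̂_MAP = -6.1415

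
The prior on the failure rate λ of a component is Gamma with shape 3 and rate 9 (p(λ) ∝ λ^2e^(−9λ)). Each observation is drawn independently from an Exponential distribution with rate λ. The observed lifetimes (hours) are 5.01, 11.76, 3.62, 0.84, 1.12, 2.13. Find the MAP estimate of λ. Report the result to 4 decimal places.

λ̂_MAP = 0.2389

The Exponential(rate=λ) likelihood is ∝ λ^n e^(−λΣtᵢ). Here n = 6 and Σtᵢ = 5.01 + 11.76 + 3.62 + 0.84 + 1.12 + 2.13 = 24.48.
Posterior ∝ λ^2e^(−9λ) · λ^6e^(−24.48λ) = λ^8e^(−33.48λ), i.e. Gamma(9, 33.48).
Mode = (a−1)/b = 8/33.48 ≈ 0.2389.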